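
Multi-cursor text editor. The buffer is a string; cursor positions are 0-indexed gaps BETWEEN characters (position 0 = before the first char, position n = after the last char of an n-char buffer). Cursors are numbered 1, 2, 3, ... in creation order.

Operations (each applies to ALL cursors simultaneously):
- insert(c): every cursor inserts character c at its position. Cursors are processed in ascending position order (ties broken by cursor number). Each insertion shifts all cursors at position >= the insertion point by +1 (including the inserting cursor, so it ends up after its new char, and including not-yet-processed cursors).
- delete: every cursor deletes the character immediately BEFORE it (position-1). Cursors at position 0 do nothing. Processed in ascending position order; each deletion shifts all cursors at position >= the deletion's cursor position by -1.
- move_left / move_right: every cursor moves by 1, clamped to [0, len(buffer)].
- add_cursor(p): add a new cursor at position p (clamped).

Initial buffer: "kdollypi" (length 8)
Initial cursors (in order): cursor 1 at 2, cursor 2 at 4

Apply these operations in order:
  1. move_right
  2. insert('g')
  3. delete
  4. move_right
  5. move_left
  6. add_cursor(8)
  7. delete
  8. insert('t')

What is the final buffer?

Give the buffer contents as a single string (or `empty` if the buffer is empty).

Answer: kdtltypt

Derivation:
After op 1 (move_right): buffer="kdollypi" (len 8), cursors c1@3 c2@5, authorship ........
After op 2 (insert('g')): buffer="kdogllgypi" (len 10), cursors c1@4 c2@7, authorship ...1..2...
After op 3 (delete): buffer="kdollypi" (len 8), cursors c1@3 c2@5, authorship ........
After op 4 (move_right): buffer="kdollypi" (len 8), cursors c1@4 c2@6, authorship ........
After op 5 (move_left): buffer="kdollypi" (len 8), cursors c1@3 c2@5, authorship ........
After op 6 (add_cursor(8)): buffer="kdollypi" (len 8), cursors c1@3 c2@5 c3@8, authorship ........
After op 7 (delete): buffer="kdlyp" (len 5), cursors c1@2 c2@3 c3@5, authorship .....
After op 8 (insert('t')): buffer="kdtltypt" (len 8), cursors c1@3 c2@5 c3@8, authorship ..1.2..3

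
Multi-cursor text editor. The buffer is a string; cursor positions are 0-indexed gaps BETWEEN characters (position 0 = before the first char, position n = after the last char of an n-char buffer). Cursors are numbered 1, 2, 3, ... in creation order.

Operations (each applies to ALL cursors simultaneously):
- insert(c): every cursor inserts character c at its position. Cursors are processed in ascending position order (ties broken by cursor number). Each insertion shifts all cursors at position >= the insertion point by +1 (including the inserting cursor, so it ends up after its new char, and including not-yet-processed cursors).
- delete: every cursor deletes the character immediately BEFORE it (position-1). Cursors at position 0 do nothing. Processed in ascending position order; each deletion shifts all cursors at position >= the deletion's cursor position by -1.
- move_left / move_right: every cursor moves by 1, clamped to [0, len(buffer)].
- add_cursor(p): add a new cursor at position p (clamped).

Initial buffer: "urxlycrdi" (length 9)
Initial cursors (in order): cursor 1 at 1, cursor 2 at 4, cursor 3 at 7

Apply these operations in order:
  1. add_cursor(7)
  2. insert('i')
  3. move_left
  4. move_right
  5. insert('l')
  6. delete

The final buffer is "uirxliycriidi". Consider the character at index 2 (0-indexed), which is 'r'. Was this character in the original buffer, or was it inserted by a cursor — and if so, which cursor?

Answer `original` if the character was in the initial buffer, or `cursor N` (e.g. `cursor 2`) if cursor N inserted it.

Answer: original

Derivation:
After op 1 (add_cursor(7)): buffer="urxlycrdi" (len 9), cursors c1@1 c2@4 c3@7 c4@7, authorship .........
After op 2 (insert('i')): buffer="uirxliycriidi" (len 13), cursors c1@2 c2@6 c3@11 c4@11, authorship .1...2...34..
After op 3 (move_left): buffer="uirxliycriidi" (len 13), cursors c1@1 c2@5 c3@10 c4@10, authorship .1...2...34..
After op 4 (move_right): buffer="uirxliycriidi" (len 13), cursors c1@2 c2@6 c3@11 c4@11, authorship .1...2...34..
After op 5 (insert('l')): buffer="uilrxlilycriilldi" (len 17), cursors c1@3 c2@8 c3@15 c4@15, authorship .11...22...3434..
After op 6 (delete): buffer="uirxliycriidi" (len 13), cursors c1@2 c2@6 c3@11 c4@11, authorship .1...2...34..
Authorship (.=original, N=cursor N): . 1 . . . 2 . . . 3 4 . .
Index 2: author = original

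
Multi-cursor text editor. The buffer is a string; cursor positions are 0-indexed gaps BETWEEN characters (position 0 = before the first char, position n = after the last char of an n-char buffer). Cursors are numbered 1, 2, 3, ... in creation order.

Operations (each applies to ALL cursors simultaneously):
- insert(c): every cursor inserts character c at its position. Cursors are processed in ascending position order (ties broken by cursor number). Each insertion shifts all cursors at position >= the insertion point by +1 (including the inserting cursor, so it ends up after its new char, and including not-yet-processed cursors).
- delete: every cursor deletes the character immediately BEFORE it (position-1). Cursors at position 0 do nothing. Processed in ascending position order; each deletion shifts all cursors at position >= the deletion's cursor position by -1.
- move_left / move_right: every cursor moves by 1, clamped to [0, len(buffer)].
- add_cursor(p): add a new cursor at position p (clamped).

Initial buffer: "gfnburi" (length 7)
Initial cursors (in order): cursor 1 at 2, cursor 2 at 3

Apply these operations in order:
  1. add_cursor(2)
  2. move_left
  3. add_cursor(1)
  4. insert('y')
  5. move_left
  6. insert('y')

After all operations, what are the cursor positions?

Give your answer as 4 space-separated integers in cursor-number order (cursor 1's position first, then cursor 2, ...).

After op 1 (add_cursor(2)): buffer="gfnburi" (len 7), cursors c1@2 c3@2 c2@3, authorship .......
After op 2 (move_left): buffer="gfnburi" (len 7), cursors c1@1 c3@1 c2@2, authorship .......
After op 3 (add_cursor(1)): buffer="gfnburi" (len 7), cursors c1@1 c3@1 c4@1 c2@2, authorship .......
After op 4 (insert('y')): buffer="gyyyfynburi" (len 11), cursors c1@4 c3@4 c4@4 c2@6, authorship .134.2.....
After op 5 (move_left): buffer="gyyyfynburi" (len 11), cursors c1@3 c3@3 c4@3 c2@5, authorship .134.2.....
After op 6 (insert('y')): buffer="gyyyyyyfyynburi" (len 15), cursors c1@6 c3@6 c4@6 c2@9, authorship .131344.22.....

Answer: 6 9 6 6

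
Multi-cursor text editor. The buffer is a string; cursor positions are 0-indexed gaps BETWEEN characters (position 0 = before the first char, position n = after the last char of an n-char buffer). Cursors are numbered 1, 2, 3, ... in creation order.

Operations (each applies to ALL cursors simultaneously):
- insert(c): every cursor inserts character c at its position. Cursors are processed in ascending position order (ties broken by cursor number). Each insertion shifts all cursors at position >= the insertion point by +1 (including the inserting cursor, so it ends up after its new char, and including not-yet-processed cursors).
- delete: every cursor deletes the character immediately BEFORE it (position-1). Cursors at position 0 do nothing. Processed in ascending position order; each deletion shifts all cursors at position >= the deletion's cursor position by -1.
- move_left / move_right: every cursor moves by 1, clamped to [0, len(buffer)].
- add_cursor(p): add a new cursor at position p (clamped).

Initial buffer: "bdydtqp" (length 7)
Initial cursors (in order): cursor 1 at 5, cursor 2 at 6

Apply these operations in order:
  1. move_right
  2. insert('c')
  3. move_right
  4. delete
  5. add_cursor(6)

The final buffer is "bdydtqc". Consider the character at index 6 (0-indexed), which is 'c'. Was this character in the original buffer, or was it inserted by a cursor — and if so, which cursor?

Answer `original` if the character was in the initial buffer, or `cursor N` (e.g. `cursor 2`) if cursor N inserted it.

After op 1 (move_right): buffer="bdydtqp" (len 7), cursors c1@6 c2@7, authorship .......
After op 2 (insert('c')): buffer="bdydtqcpc" (len 9), cursors c1@7 c2@9, authorship ......1.2
After op 3 (move_right): buffer="bdydtqcpc" (len 9), cursors c1@8 c2@9, authorship ......1.2
After op 4 (delete): buffer="bdydtqc" (len 7), cursors c1@7 c2@7, authorship ......1
After op 5 (add_cursor(6)): buffer="bdydtqc" (len 7), cursors c3@6 c1@7 c2@7, authorship ......1
Authorship (.=original, N=cursor N): . . . . . . 1
Index 6: author = 1

Answer: cursor 1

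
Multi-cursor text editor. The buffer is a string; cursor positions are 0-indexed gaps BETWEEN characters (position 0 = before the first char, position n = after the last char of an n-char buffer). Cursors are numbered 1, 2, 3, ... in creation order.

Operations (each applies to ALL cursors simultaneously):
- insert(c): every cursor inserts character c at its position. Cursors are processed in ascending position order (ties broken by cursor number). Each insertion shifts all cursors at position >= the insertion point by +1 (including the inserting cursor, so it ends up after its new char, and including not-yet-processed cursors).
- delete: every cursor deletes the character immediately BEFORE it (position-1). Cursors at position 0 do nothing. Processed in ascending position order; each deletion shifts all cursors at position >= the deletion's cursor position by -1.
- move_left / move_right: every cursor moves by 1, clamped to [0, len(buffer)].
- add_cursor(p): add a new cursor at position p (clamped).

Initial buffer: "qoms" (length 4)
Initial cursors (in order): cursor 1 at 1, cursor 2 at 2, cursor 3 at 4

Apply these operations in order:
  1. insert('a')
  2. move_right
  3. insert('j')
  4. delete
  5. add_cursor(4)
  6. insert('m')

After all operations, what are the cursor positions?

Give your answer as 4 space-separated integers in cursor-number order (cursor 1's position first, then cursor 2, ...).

After op 1 (insert('a')): buffer="qaoamsa" (len 7), cursors c1@2 c2@4 c3@7, authorship .1.2..3
After op 2 (move_right): buffer="qaoamsa" (len 7), cursors c1@3 c2@5 c3@7, authorship .1.2..3
After op 3 (insert('j')): buffer="qaojamjsaj" (len 10), cursors c1@4 c2@7 c3@10, authorship .1.12.2.33
After op 4 (delete): buffer="qaoamsa" (len 7), cursors c1@3 c2@5 c3@7, authorship .1.2..3
After op 5 (add_cursor(4)): buffer="qaoamsa" (len 7), cursors c1@3 c4@4 c2@5 c3@7, authorship .1.2..3
After op 6 (insert('m')): buffer="qaomammmsam" (len 11), cursors c1@4 c4@6 c2@8 c3@11, authorship .1.124.2.33

Answer: 4 8 11 6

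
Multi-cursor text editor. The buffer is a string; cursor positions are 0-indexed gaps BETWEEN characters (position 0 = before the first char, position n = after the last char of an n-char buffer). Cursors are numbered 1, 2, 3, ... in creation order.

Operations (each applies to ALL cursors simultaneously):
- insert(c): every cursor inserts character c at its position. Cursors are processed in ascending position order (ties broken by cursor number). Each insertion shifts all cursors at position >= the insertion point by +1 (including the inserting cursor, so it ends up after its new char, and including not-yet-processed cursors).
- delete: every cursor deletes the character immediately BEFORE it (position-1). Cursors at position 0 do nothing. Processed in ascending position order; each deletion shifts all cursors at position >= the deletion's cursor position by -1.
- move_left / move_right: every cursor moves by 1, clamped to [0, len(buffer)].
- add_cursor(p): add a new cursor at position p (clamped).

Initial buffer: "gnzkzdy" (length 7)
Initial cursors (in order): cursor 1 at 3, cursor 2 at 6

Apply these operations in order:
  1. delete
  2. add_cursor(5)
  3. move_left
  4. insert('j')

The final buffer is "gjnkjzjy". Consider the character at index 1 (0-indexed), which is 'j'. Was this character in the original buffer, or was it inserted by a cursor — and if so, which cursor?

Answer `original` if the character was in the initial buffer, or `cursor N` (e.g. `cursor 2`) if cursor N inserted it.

After op 1 (delete): buffer="gnkzy" (len 5), cursors c1@2 c2@4, authorship .....
After op 2 (add_cursor(5)): buffer="gnkzy" (len 5), cursors c1@2 c2@4 c3@5, authorship .....
After op 3 (move_left): buffer="gnkzy" (len 5), cursors c1@1 c2@3 c3@4, authorship .....
After op 4 (insert('j')): buffer="gjnkjzjy" (len 8), cursors c1@2 c2@5 c3@7, authorship .1..2.3.
Authorship (.=original, N=cursor N): . 1 . . 2 . 3 .
Index 1: author = 1

Answer: cursor 1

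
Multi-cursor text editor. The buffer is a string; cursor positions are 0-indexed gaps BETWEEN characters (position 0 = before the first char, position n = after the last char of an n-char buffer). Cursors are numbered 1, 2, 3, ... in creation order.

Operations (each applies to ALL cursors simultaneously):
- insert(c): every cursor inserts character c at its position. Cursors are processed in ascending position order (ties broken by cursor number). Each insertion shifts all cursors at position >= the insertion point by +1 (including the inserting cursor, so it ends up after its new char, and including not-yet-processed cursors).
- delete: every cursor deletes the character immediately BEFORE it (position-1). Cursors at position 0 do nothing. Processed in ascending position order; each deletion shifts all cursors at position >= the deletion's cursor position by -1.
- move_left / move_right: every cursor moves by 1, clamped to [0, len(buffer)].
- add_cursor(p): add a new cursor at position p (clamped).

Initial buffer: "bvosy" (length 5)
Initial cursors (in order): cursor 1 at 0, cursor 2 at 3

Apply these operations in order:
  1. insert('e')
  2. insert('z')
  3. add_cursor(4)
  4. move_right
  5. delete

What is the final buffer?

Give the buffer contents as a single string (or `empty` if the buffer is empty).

After op 1 (insert('e')): buffer="ebvoesy" (len 7), cursors c1@1 c2@5, authorship 1...2..
After op 2 (insert('z')): buffer="ezbvoezsy" (len 9), cursors c1@2 c2@7, authorship 11...22..
After op 3 (add_cursor(4)): buffer="ezbvoezsy" (len 9), cursors c1@2 c3@4 c2@7, authorship 11...22..
After op 4 (move_right): buffer="ezbvoezsy" (len 9), cursors c1@3 c3@5 c2@8, authorship 11...22..
After op 5 (delete): buffer="ezvezy" (len 6), cursors c1@2 c3@3 c2@5, authorship 11.22.

Answer: ezvezy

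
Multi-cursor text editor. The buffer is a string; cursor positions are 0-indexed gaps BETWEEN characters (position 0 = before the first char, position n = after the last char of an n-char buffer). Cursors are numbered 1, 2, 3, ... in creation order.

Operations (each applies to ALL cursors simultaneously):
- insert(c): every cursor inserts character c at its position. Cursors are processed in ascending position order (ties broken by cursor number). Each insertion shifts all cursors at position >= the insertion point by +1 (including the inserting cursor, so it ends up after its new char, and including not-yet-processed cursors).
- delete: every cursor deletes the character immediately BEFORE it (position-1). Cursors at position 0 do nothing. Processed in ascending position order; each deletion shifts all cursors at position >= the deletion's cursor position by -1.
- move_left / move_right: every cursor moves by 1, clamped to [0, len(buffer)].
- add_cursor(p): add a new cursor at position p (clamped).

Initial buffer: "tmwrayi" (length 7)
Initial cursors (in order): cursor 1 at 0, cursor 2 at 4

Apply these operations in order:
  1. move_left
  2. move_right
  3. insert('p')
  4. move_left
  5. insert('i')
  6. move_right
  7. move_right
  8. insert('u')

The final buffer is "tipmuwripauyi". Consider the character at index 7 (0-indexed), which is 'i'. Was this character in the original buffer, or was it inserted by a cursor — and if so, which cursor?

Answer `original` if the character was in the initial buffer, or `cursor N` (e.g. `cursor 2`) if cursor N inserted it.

Answer: cursor 2

Derivation:
After op 1 (move_left): buffer="tmwrayi" (len 7), cursors c1@0 c2@3, authorship .......
After op 2 (move_right): buffer="tmwrayi" (len 7), cursors c1@1 c2@4, authorship .......
After op 3 (insert('p')): buffer="tpmwrpayi" (len 9), cursors c1@2 c2@6, authorship .1...2...
After op 4 (move_left): buffer="tpmwrpayi" (len 9), cursors c1@1 c2@5, authorship .1...2...
After op 5 (insert('i')): buffer="tipmwripayi" (len 11), cursors c1@2 c2@7, authorship .11...22...
After op 6 (move_right): buffer="tipmwripayi" (len 11), cursors c1@3 c2@8, authorship .11...22...
After op 7 (move_right): buffer="tipmwripayi" (len 11), cursors c1@4 c2@9, authorship .11...22...
After op 8 (insert('u')): buffer="tipmuwripauyi" (len 13), cursors c1@5 c2@11, authorship .11.1..22.2..
Authorship (.=original, N=cursor N): . 1 1 . 1 . . 2 2 . 2 . .
Index 7: author = 2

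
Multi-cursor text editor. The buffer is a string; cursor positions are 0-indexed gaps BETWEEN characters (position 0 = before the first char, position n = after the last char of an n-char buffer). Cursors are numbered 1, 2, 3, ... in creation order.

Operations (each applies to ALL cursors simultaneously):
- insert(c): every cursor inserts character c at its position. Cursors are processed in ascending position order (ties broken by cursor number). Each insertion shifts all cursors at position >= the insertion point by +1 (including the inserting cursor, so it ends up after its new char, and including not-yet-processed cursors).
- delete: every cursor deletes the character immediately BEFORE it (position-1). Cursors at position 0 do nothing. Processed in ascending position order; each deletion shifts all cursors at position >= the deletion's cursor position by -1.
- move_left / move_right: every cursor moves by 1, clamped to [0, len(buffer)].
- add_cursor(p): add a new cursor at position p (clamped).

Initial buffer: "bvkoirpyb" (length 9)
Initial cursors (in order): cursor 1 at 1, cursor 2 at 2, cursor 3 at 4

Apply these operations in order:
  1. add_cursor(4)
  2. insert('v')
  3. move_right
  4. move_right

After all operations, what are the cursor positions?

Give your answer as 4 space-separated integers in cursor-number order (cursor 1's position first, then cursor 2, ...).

Answer: 4 6 10 10

Derivation:
After op 1 (add_cursor(4)): buffer="bvkoirpyb" (len 9), cursors c1@1 c2@2 c3@4 c4@4, authorship .........
After op 2 (insert('v')): buffer="bvvvkovvirpyb" (len 13), cursors c1@2 c2@4 c3@8 c4@8, authorship .1.2..34.....
After op 3 (move_right): buffer="bvvvkovvirpyb" (len 13), cursors c1@3 c2@5 c3@9 c4@9, authorship .1.2..34.....
After op 4 (move_right): buffer="bvvvkovvirpyb" (len 13), cursors c1@4 c2@6 c3@10 c4@10, authorship .1.2..34.....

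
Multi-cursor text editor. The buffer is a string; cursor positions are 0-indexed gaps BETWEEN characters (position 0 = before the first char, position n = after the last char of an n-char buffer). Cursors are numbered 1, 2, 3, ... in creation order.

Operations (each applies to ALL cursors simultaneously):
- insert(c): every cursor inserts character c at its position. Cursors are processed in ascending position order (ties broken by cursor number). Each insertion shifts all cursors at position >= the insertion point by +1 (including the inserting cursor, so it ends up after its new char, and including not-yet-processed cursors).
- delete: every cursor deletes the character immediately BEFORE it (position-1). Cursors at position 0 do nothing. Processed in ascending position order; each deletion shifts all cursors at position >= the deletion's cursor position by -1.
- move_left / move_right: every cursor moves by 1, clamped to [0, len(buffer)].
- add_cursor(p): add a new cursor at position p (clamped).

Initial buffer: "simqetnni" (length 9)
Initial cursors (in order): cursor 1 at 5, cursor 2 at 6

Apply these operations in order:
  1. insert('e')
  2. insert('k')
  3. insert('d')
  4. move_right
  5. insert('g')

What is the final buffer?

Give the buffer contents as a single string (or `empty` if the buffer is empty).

Answer: simqeekdtgekdngni

Derivation:
After op 1 (insert('e')): buffer="simqeetenni" (len 11), cursors c1@6 c2@8, authorship .....1.2...
After op 2 (insert('k')): buffer="simqeekteknni" (len 13), cursors c1@7 c2@10, authorship .....11.22...
After op 3 (insert('d')): buffer="simqeekdtekdnni" (len 15), cursors c1@8 c2@12, authorship .....111.222...
After op 4 (move_right): buffer="simqeekdtekdnni" (len 15), cursors c1@9 c2@13, authorship .....111.222...
After op 5 (insert('g')): buffer="simqeekdtgekdngni" (len 17), cursors c1@10 c2@15, authorship .....111.1222.2..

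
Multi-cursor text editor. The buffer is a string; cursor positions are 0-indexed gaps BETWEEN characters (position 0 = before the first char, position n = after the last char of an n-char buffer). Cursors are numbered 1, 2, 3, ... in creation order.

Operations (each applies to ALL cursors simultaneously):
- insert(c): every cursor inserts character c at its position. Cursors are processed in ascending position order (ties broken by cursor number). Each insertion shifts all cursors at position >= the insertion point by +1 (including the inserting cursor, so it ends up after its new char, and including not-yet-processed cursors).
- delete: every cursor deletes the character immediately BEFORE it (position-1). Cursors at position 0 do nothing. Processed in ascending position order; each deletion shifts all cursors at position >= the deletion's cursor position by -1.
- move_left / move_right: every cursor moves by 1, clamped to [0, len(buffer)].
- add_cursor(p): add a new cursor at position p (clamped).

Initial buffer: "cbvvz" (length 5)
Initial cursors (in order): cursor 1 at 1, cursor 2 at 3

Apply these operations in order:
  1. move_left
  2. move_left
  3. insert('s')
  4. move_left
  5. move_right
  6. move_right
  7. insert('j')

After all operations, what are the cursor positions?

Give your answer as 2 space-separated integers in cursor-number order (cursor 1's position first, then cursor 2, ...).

After op 1 (move_left): buffer="cbvvz" (len 5), cursors c1@0 c2@2, authorship .....
After op 2 (move_left): buffer="cbvvz" (len 5), cursors c1@0 c2@1, authorship .....
After op 3 (insert('s')): buffer="scsbvvz" (len 7), cursors c1@1 c2@3, authorship 1.2....
After op 4 (move_left): buffer="scsbvvz" (len 7), cursors c1@0 c2@2, authorship 1.2....
After op 5 (move_right): buffer="scsbvvz" (len 7), cursors c1@1 c2@3, authorship 1.2....
After op 6 (move_right): buffer="scsbvvz" (len 7), cursors c1@2 c2@4, authorship 1.2....
After op 7 (insert('j')): buffer="scjsbjvvz" (len 9), cursors c1@3 c2@6, authorship 1.12.2...

Answer: 3 6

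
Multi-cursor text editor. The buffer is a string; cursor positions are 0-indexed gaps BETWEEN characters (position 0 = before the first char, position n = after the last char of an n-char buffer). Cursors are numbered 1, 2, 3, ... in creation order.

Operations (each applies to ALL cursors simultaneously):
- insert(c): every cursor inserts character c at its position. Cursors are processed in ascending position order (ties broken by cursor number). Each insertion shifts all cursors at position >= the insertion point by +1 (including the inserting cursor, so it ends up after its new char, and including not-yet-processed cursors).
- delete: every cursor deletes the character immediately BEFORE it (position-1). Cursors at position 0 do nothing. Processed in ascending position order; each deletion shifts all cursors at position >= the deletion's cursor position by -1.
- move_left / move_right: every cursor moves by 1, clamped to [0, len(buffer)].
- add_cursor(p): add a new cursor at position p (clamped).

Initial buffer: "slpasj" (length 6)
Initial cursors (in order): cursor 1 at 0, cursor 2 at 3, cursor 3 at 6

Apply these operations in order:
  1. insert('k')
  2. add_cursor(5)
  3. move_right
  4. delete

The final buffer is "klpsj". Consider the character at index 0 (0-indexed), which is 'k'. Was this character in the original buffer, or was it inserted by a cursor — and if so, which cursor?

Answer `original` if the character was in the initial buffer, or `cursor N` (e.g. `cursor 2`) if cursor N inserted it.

Answer: cursor 1

Derivation:
After op 1 (insert('k')): buffer="kslpkasjk" (len 9), cursors c1@1 c2@5 c3@9, authorship 1...2...3
After op 2 (add_cursor(5)): buffer="kslpkasjk" (len 9), cursors c1@1 c2@5 c4@5 c3@9, authorship 1...2...3
After op 3 (move_right): buffer="kslpkasjk" (len 9), cursors c1@2 c2@6 c4@6 c3@9, authorship 1...2...3
After op 4 (delete): buffer="klpsj" (len 5), cursors c1@1 c2@3 c4@3 c3@5, authorship 1....
Authorship (.=original, N=cursor N): 1 . . . .
Index 0: author = 1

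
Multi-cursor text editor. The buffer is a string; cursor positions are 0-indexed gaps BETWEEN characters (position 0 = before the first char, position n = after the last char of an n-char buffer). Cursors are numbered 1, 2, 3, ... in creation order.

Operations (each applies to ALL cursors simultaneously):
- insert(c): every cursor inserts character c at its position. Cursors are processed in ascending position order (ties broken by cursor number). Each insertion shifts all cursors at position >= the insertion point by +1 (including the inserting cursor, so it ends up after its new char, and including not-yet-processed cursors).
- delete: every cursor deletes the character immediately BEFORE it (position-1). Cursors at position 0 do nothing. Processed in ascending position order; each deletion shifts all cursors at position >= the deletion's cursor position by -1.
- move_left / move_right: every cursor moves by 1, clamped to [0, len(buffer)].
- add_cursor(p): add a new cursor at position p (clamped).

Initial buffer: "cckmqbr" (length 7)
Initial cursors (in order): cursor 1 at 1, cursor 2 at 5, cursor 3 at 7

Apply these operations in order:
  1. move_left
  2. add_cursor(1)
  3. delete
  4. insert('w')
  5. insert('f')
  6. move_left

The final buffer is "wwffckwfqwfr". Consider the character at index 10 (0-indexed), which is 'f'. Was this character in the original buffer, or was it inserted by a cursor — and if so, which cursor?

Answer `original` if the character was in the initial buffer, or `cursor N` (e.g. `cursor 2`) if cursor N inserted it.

After op 1 (move_left): buffer="cckmqbr" (len 7), cursors c1@0 c2@4 c3@6, authorship .......
After op 2 (add_cursor(1)): buffer="cckmqbr" (len 7), cursors c1@0 c4@1 c2@4 c3@6, authorship .......
After op 3 (delete): buffer="ckqr" (len 4), cursors c1@0 c4@0 c2@2 c3@3, authorship ....
After op 4 (insert('w')): buffer="wwckwqwr" (len 8), cursors c1@2 c4@2 c2@5 c3@7, authorship 14..2.3.
After op 5 (insert('f')): buffer="wwffckwfqwfr" (len 12), cursors c1@4 c4@4 c2@8 c3@11, authorship 1414..22.33.
After op 6 (move_left): buffer="wwffckwfqwfr" (len 12), cursors c1@3 c4@3 c2@7 c3@10, authorship 1414..22.33.
Authorship (.=original, N=cursor N): 1 4 1 4 . . 2 2 . 3 3 .
Index 10: author = 3

Answer: cursor 3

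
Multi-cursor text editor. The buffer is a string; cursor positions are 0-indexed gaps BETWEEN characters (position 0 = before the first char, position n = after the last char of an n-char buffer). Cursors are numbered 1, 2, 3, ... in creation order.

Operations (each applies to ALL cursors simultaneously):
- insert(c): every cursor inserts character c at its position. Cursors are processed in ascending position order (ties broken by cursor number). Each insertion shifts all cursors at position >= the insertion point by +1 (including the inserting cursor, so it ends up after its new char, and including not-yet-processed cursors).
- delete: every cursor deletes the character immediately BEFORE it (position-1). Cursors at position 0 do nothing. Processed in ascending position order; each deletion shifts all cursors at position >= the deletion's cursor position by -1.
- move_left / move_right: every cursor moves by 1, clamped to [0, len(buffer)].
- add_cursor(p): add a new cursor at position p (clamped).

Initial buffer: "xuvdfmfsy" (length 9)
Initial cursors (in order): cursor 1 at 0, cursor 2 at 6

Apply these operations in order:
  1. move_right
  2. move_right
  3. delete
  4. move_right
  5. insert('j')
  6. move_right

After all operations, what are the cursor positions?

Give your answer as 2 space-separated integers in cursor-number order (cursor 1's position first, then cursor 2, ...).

After op 1 (move_right): buffer="xuvdfmfsy" (len 9), cursors c1@1 c2@7, authorship .........
After op 2 (move_right): buffer="xuvdfmfsy" (len 9), cursors c1@2 c2@8, authorship .........
After op 3 (delete): buffer="xvdfmfy" (len 7), cursors c1@1 c2@6, authorship .......
After op 4 (move_right): buffer="xvdfmfy" (len 7), cursors c1@2 c2@7, authorship .......
After op 5 (insert('j')): buffer="xvjdfmfyj" (len 9), cursors c1@3 c2@9, authorship ..1.....2
After op 6 (move_right): buffer="xvjdfmfyj" (len 9), cursors c1@4 c2@9, authorship ..1.....2

Answer: 4 9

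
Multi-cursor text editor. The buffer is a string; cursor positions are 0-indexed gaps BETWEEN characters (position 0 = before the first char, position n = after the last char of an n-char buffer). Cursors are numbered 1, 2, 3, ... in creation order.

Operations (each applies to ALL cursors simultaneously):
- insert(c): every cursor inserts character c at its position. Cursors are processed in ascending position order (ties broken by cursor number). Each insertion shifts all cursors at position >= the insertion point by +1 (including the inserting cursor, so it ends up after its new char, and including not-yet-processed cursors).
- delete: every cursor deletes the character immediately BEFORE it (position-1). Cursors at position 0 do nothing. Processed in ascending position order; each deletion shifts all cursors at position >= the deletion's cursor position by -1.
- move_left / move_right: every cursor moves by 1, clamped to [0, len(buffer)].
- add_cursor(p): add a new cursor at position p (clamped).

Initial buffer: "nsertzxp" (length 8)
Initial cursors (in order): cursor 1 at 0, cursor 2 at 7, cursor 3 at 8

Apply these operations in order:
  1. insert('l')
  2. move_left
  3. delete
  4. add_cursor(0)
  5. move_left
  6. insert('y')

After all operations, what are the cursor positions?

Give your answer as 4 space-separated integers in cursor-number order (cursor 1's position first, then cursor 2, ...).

Answer: 2 9 11 2

Derivation:
After op 1 (insert('l')): buffer="lnsertzxlpl" (len 11), cursors c1@1 c2@9 c3@11, authorship 1.......2.3
After op 2 (move_left): buffer="lnsertzxlpl" (len 11), cursors c1@0 c2@8 c3@10, authorship 1.......2.3
After op 3 (delete): buffer="lnsertzll" (len 9), cursors c1@0 c2@7 c3@8, authorship 1......23
After op 4 (add_cursor(0)): buffer="lnsertzll" (len 9), cursors c1@0 c4@0 c2@7 c3@8, authorship 1......23
After op 5 (move_left): buffer="lnsertzll" (len 9), cursors c1@0 c4@0 c2@6 c3@7, authorship 1......23
After op 6 (insert('y')): buffer="yylnsertyzyll" (len 13), cursors c1@2 c4@2 c2@9 c3@11, authorship 141.....2.323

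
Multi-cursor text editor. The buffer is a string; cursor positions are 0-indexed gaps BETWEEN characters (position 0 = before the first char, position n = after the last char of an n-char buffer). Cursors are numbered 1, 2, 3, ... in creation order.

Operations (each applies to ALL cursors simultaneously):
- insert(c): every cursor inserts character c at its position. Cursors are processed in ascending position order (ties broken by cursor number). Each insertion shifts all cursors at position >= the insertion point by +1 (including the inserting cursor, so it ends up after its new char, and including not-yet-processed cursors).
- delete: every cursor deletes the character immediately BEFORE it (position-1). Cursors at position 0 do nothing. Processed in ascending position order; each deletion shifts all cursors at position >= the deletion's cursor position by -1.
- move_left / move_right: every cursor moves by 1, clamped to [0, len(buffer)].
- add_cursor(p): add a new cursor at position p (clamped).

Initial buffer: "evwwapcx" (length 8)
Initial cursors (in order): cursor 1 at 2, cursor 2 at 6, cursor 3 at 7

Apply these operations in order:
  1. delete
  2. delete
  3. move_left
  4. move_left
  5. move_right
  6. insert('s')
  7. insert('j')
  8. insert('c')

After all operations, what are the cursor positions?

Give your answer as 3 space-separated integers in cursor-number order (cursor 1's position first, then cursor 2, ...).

After op 1 (delete): buffer="ewwax" (len 5), cursors c1@1 c2@4 c3@4, authorship .....
After op 2 (delete): buffer="wx" (len 2), cursors c1@0 c2@1 c3@1, authorship ..
After op 3 (move_left): buffer="wx" (len 2), cursors c1@0 c2@0 c3@0, authorship ..
After op 4 (move_left): buffer="wx" (len 2), cursors c1@0 c2@0 c3@0, authorship ..
After op 5 (move_right): buffer="wx" (len 2), cursors c1@1 c2@1 c3@1, authorship ..
After op 6 (insert('s')): buffer="wsssx" (len 5), cursors c1@4 c2@4 c3@4, authorship .123.
After op 7 (insert('j')): buffer="wsssjjjx" (len 8), cursors c1@7 c2@7 c3@7, authorship .123123.
After op 8 (insert('c')): buffer="wsssjjjcccx" (len 11), cursors c1@10 c2@10 c3@10, authorship .123123123.

Answer: 10 10 10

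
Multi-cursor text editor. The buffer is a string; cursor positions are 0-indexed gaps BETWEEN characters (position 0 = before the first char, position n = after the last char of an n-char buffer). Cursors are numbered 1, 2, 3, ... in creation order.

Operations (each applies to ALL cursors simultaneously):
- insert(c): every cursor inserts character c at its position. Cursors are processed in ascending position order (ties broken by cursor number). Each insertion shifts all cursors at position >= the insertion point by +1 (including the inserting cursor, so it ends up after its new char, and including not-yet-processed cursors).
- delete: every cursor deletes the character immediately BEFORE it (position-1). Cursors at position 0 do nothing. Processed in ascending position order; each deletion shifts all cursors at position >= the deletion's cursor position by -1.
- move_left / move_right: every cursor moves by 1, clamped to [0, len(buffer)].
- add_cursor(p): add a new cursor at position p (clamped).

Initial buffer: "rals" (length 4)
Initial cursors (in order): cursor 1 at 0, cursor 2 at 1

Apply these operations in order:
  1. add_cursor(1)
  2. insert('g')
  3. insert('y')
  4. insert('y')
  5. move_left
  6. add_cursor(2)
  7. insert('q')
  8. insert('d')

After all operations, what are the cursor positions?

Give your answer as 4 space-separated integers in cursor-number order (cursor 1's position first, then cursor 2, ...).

After op 1 (add_cursor(1)): buffer="rals" (len 4), cursors c1@0 c2@1 c3@1, authorship ....
After op 2 (insert('g')): buffer="grggals" (len 7), cursors c1@1 c2@4 c3@4, authorship 1.23...
After op 3 (insert('y')): buffer="gyrggyyals" (len 10), cursors c1@2 c2@7 c3@7, authorship 11.2323...
After op 4 (insert('y')): buffer="gyyrggyyyyals" (len 13), cursors c1@3 c2@10 c3@10, authorship 111.232323...
After op 5 (move_left): buffer="gyyrggyyyyals" (len 13), cursors c1@2 c2@9 c3@9, authorship 111.232323...
After op 6 (add_cursor(2)): buffer="gyyrggyyyyals" (len 13), cursors c1@2 c4@2 c2@9 c3@9, authorship 111.232323...
After op 7 (insert('q')): buffer="gyqqyrggyyyqqyals" (len 17), cursors c1@4 c4@4 c2@13 c3@13, authorship 11141.23232233...
After op 8 (insert('d')): buffer="gyqqddyrggyyyqqddyals" (len 21), cursors c1@6 c4@6 c2@17 c3@17, authorship 1114141.2323223233...

Answer: 6 17 17 6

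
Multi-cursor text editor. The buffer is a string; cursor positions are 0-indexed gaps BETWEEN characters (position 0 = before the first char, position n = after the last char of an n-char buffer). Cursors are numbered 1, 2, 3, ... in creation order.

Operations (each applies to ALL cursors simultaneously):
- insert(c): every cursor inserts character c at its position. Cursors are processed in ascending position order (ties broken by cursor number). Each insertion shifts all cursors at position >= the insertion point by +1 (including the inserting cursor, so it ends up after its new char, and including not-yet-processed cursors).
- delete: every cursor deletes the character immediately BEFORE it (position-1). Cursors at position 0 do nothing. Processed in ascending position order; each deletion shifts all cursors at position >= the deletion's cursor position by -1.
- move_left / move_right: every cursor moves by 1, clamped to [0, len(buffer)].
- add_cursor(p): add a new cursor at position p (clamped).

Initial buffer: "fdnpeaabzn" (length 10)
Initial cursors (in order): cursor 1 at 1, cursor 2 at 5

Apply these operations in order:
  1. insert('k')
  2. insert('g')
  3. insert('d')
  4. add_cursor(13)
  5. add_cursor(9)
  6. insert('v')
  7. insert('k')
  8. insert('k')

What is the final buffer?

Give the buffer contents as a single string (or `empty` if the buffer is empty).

After op 1 (insert('k')): buffer="fkdnpekaabzn" (len 12), cursors c1@2 c2@7, authorship .1....2.....
After op 2 (insert('g')): buffer="fkgdnpekgaabzn" (len 14), cursors c1@3 c2@9, authorship .11....22.....
After op 3 (insert('d')): buffer="fkgddnpekgdaabzn" (len 16), cursors c1@4 c2@11, authorship .111....222.....
After op 4 (add_cursor(13)): buffer="fkgddnpekgdaabzn" (len 16), cursors c1@4 c2@11 c3@13, authorship .111....222.....
After op 5 (add_cursor(9)): buffer="fkgddnpekgdaabzn" (len 16), cursors c1@4 c4@9 c2@11 c3@13, authorship .111....222.....
After op 6 (insert('v')): buffer="fkgdvdnpekvgdvaavbzn" (len 20), cursors c1@5 c4@11 c2@14 c3@17, authorship .1111....24222..3...
After op 7 (insert('k')): buffer="fkgdvkdnpekvkgdvkaavkbzn" (len 24), cursors c1@6 c4@13 c2@17 c3@21, authorship .11111....2442222..33...
After op 8 (insert('k')): buffer="fkgdvkkdnpekvkkgdvkkaavkkbzn" (len 28), cursors c1@7 c4@15 c2@20 c3@25, authorship .111111....244422222..333...

Answer: fkgdvkkdnpekvkkgdvkkaavkkbzn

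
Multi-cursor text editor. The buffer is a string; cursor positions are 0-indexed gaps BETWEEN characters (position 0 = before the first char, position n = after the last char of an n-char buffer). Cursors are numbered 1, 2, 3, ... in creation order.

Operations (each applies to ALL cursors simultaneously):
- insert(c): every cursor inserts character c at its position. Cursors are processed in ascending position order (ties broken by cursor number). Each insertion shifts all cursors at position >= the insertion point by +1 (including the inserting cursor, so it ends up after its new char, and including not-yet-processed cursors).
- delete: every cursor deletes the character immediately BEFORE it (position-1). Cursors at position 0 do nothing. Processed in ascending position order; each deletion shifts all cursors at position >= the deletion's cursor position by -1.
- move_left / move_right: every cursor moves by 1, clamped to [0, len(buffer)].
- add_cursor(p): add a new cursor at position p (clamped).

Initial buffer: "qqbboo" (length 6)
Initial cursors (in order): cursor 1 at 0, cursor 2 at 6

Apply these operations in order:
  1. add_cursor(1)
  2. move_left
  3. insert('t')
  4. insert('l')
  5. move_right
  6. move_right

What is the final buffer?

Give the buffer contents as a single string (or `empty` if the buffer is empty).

After op 1 (add_cursor(1)): buffer="qqbboo" (len 6), cursors c1@0 c3@1 c2@6, authorship ......
After op 2 (move_left): buffer="qqbboo" (len 6), cursors c1@0 c3@0 c2@5, authorship ......
After op 3 (insert('t')): buffer="ttqqbboto" (len 9), cursors c1@2 c3@2 c2@8, authorship 13.....2.
After op 4 (insert('l')): buffer="ttllqqbbotlo" (len 12), cursors c1@4 c3@4 c2@11, authorship 1313.....22.
After op 5 (move_right): buffer="ttllqqbbotlo" (len 12), cursors c1@5 c3@5 c2@12, authorship 1313.....22.
After op 6 (move_right): buffer="ttllqqbbotlo" (len 12), cursors c1@6 c3@6 c2@12, authorship 1313.....22.

Answer: ttllqqbbotlo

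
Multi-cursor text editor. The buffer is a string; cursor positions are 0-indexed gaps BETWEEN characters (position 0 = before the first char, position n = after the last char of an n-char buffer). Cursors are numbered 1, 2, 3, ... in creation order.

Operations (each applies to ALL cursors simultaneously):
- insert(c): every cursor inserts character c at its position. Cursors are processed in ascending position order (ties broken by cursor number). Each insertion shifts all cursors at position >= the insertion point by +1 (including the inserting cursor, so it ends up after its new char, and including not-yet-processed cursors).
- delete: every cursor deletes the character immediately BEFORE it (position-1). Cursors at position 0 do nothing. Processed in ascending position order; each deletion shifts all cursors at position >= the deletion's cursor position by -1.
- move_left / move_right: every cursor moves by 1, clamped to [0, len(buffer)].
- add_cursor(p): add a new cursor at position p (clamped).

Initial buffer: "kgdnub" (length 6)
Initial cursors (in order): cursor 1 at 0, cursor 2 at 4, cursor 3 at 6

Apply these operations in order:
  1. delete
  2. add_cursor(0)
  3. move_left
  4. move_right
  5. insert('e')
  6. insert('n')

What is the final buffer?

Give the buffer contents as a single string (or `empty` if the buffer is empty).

Answer: keenngdenuen

Derivation:
After op 1 (delete): buffer="kgdu" (len 4), cursors c1@0 c2@3 c3@4, authorship ....
After op 2 (add_cursor(0)): buffer="kgdu" (len 4), cursors c1@0 c4@0 c2@3 c3@4, authorship ....
After op 3 (move_left): buffer="kgdu" (len 4), cursors c1@0 c4@0 c2@2 c3@3, authorship ....
After op 4 (move_right): buffer="kgdu" (len 4), cursors c1@1 c4@1 c2@3 c3@4, authorship ....
After op 5 (insert('e')): buffer="keegdeue" (len 8), cursors c1@3 c4@3 c2@6 c3@8, authorship .14..2.3
After op 6 (insert('n')): buffer="keenngdenuen" (len 12), cursors c1@5 c4@5 c2@9 c3@12, authorship .1414..22.33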